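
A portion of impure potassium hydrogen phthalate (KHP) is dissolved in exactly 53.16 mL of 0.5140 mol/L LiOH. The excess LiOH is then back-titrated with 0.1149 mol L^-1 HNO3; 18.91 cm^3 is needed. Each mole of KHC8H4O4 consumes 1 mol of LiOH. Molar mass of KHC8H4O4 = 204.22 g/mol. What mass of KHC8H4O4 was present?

5.14 g

Total n(LiOH) added = 0.5140 x 0.05316 = 0.02732 mol.
n(HNO3) used = 0.1149 x 0.01891 = 0.002173 mol, which equals the excess n(LiOH).
So n(LiOH) consumed by the sample = 0.02732 - 0.002173 = 0.02515 mol.
n(KHC8H4O4) = 0.02515 / 1 = 0.02515 mol.
mass = 0.02515 mol x 204.22 g/mol = 5.14 g.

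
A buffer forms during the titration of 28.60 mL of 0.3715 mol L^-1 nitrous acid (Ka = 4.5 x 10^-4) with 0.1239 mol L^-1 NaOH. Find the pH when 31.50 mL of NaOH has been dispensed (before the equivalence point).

3.11

Initial n(HNO2) = 0.3715 x 0.02860 = 0.01062 mol.
n(NaOH) added = 0.1239 x 0.03150 = 0.003903 mol, converting that many moles of HNO2 to NO2-.
Remaining n(HNO2) = 0.006722 mol; n(NO2-) = 0.003903 mol.
By Henderson-Hasselbalch, pH = pKa + log([A^-]/[HA]) = 3.35 + log(0.003903/0.006722) = 3.35 + (-0.24) = 3.11.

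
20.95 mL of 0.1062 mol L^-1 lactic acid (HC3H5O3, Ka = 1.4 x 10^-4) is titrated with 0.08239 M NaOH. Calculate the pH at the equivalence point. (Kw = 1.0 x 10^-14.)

8.26

n(HC3H5O3) = 0.1062 x 0.02095 = 0.002225 mol; V(NaOH) at equivalence = 0.002225/0.08239 = 0.02700 L.
At equivalence all the acid is converted to C3H5O3-; total volume = 0.02095 + 0.02700 = 0.04795 L, so [C3H5O3-] = 0.002225/0.04795 = 0.04640 M.
Kb = Kw/Ka = 1.0e-14 / 1.4 x 10^-4 = 7.14e-11.
[OH^-] = sqrt(Kb x [C3H5O3-]) = sqrt(7.14e-11 x 0.04640) = 1.82e-6 M.
pOH = 5.74, so pH = 14.00 - 5.74 = 8.26.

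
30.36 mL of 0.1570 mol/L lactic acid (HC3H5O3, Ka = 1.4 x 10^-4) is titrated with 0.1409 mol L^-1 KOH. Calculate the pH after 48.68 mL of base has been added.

12.42

n(acid) = 0.1570 x 0.03036 = 0.004767 mol; n(KOH) added = 0.1409 x 0.04868 = 0.006859 mol.
Base is in excess by 0.006859 - 0.004767 = 0.002092 mol in a total volume of 0.07904 L.
[OH^-] = 0.002092/0.07904 = 0.02647 M, so pOH = 1.58 and pH = 14.00 - 1.58 = 12.42.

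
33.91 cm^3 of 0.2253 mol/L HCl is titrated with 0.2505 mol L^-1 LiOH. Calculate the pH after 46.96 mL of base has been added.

12.71

n(acid) = 0.2253 x 0.03391 = 0.007640 mol; n(LiOH) added = 0.2505 x 0.04696 = 0.01176 mol.
Base is in excess by 0.01176 - 0.007640 = 0.004124 mol in a total volume of 0.08087 L.
[OH^-] = 0.004124/0.08087 = 0.05099 M, so pOH = 1.29 and pH = 14.00 - 1.29 = 12.71.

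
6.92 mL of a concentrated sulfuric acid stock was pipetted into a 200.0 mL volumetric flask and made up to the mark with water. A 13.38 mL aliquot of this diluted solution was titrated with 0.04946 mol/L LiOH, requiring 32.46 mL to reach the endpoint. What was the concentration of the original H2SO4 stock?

n(LiOH) = 0.04946 x 0.03246 = 0.001605 mol.
n(H2SO4) in the aliquot = 0.001605 x 1/2 = 0.0008027 mol.
[diluted H2SO4] = 0.0008027 / 0.01338 = 0.06000 M.
Dilution factor = 200.0/6.920 = 28.90, so [stock] = 0.06000 x 28.90 = 1.73 M.

1.73 M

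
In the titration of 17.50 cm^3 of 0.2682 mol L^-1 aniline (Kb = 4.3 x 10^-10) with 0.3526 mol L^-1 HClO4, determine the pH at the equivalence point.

2.73

n(C6H5NH2) = 0.2682 x 0.01750 = 0.004694 mol; V(HClO4) at equivalence = 0.004694/0.3526 = 0.01331 L.
At equivalence the base is fully converted to C6H5NH3+; total volume = 0.03081 L, so [C6H5NH3+] = 0.004694/0.03081 = 0.1523 M.
Ka(C6H5NH3+) = Kw/Kb = 1.0e-14 / 4.3 x 10^-10 = 2.33e-5.
[H^+] = sqrt(Ka x [C6H5NH3+]) = sqrt(2.33e-5 x 0.1523) = 0.00188 M.
pH = -log(0.00188) = 2.73.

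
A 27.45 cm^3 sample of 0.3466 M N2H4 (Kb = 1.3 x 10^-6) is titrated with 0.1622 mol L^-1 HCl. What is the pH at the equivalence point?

4.54

n(N2H4) = 0.3466 x 0.02745 = 0.009514 mol; V(HCl) at equivalence = 0.009514/0.1622 = 0.05866 L.
At equivalence the base is fully converted to N2H5+; total volume = 0.08611 L, so [N2H5+] = 0.009514/0.08611 = 0.1105 M.
Ka(N2H5+) = Kw/Kb = 1.0e-14 / 1.3 x 10^-6 = 7.69e-9.
[H^+] = sqrt(Ka x [N2H5+]) = sqrt(7.69e-9 x 0.1105) = 2.92e-5 M.
pH = -log(2.92e-5) = 4.54.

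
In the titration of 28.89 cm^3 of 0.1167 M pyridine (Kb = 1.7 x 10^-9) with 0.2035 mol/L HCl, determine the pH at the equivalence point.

3.18

n(C5H5N) = 0.1167 x 0.02889 = 0.003371 mol; V(HCl) at equivalence = 0.003371/0.2035 = 0.01657 L.
At equivalence the base is fully converted to C5H5NH+; total volume = 0.04546 L, so [C5H5NH+] = 0.003371/0.04546 = 0.07417 M.
Ka(C5H5NH+) = Kw/Kb = 1.0e-14 / 1.7 x 10^-9 = 5.88e-6.
[H^+] = sqrt(Ka x [C5H5NH+]) = sqrt(5.88e-6 x 0.07417) = 0.000661 M.
pH = -log(0.000661) = 3.18.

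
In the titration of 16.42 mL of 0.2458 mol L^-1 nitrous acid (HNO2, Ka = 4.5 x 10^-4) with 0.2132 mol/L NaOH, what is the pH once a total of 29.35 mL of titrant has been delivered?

12.69

n(acid) = 0.2458 x 0.01642 = 0.004036 mol; n(NaOH) added = 0.2132 x 0.02935 = 0.006257 mol.
Base is in excess by 0.006257 - 0.004036 = 0.002221 mol in a total volume of 0.04577 L.
[OH^-] = 0.002221/0.04577 = 0.04853 M, so pOH = 1.31 and pH = 14.00 - 1.31 = 12.69.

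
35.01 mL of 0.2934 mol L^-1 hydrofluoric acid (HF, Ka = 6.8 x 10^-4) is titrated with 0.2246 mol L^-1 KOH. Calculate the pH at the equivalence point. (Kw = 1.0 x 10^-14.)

8.14

n(HF) = 0.2934 x 0.03501 = 0.01027 mol; V(KOH) at equivalence = 0.01027/0.2246 = 0.04573 L.
At equivalence all the acid is converted to F-; total volume = 0.03501 + 0.04573 = 0.08074 L, so [F-] = 0.01027/0.08074 = 0.1272 M.
Kb = Kw/Ka = 1.0e-14 / 6.8 x 10^-4 = 1.47e-11.
[OH^-] = sqrt(Kb x [F-]) = sqrt(1.47e-11 x 0.1272) = 1.37e-6 M.
pOH = 5.86, so pH = 14.00 - 5.86 = 8.14.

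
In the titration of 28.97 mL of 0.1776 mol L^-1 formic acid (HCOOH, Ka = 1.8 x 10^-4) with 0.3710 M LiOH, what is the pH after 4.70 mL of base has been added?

Initial n(HCOOH) = 0.1776 x 0.02897 = 0.005145 mol.
n(LiOH) added = 0.3710 x 0.004700 = 0.001744 mol, converting that many moles of HCOOH to HCOO-.
Remaining n(HCOOH) = 0.003401 mol; n(HCOO-) = 0.001744 mol.
By Henderson-Hasselbalch, pH = pKa + log([A^-]/[HA]) = 3.74 + log(0.001744/0.003401) = 3.74 + (-0.29) = 3.45.

3.45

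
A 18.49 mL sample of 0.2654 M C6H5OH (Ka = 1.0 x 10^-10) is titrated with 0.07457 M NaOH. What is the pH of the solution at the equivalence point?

n(C6H5OH) = 0.2654 x 0.01849 = 0.004907 mol; V(NaOH) at equivalence = 0.004907/0.07457 = 0.06581 L.
At equivalence all the acid is converted to C6H5O-; total volume = 0.01849 + 0.06581 = 0.08430 L, so [C6H5O-] = 0.004907/0.08430 = 0.05821 M.
Kb = Kw/Ka = 1.0e-14 / 1.0 x 10^-10 = 0.000100.
[OH^-] = sqrt(Kb x [C6H5O-]) = sqrt(0.000100 x 0.05821) = 0.00241 M.
pOH = 2.62, so pH = 14.00 - 2.62 = 11.38.

11.38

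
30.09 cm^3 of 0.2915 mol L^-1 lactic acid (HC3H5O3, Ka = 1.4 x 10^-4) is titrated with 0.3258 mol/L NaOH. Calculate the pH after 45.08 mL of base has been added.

n(acid) = 0.2915 x 0.03009 = 0.008771 mol; n(NaOH) added = 0.3258 x 0.04508 = 0.01469 mol.
Base is in excess by 0.01469 - 0.008771 = 0.005916 mol in a total volume of 0.07517 L.
[OH^-] = 0.005916/0.07517 = 0.07870 M, so pOH = 1.10 and pH = 14.00 - 1.10 = 12.90.

12.90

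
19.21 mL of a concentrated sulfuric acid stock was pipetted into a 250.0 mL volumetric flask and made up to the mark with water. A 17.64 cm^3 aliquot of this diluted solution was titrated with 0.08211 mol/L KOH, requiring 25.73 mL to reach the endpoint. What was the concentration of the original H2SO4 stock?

0.779 M

n(KOH) = 0.08211 x 0.02573 = 0.002113 mol.
n(H2SO4) in the aliquot = 0.002113 x 1/2 = 0.001056 mol.
[diluted H2SO4] = 0.001056 / 0.01764 = 0.05988 M.
Dilution factor = 250.0/19.21 = 13.01, so [stock] = 0.05988 x 13.01 = 0.779 M.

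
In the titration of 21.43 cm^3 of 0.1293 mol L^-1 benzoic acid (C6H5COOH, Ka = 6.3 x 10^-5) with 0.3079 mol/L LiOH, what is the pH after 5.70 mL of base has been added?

Initial n(C6H5COOH) = 0.1293 x 0.02143 = 0.002771 mol.
n(LiOH) added = 0.3079 x 0.005700 = 0.001755 mol, converting that many moles of C6H5COOH to C6H5COO-.
Remaining n(C6H5COOH) = 0.001016 mol; n(C6H5COO-) = 0.001755 mol.
By Henderson-Hasselbalch, pH = pKa + log([A^-]/[HA]) = 4.20 + log(0.001755/0.001016) = 4.20 + (+0.24) = 4.44.

4.44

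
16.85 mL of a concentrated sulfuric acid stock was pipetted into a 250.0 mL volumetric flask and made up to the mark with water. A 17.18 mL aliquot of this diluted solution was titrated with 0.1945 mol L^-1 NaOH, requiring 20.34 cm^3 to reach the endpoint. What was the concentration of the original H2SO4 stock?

n(NaOH) = 0.1945 x 0.02034 = 0.003956 mol.
n(H2SO4) in the aliquot = 0.003956 x 1/2 = 0.001978 mol.
[diluted H2SO4] = 0.001978 / 0.01718 = 0.1151 M.
Dilution factor = 250.0/16.85 = 14.84, so [stock] = 0.1151 x 14.84 = 1.71 M.

1.71 M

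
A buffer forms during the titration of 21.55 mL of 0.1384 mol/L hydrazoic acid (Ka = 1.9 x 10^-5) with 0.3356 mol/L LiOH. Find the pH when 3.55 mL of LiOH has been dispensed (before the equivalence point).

4.54

Initial n(HN3) = 0.1384 x 0.02155 = 0.002983 mol.
n(LiOH) added = 0.3356 x 0.003550 = 0.001191 mol, converting that many moles of HN3 to N3-.
Remaining n(HN3) = 0.001791 mol; n(N3-) = 0.001191 mol.
By Henderson-Hasselbalch, pH = pKa + log([A^-]/[HA]) = 4.72 + log(0.001191/0.001791) = 4.72 + (-0.18) = 4.54.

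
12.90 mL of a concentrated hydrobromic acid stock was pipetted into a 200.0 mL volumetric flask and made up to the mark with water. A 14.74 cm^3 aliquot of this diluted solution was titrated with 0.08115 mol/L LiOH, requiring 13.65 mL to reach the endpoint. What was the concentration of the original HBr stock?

n(LiOH) = 0.08115 x 0.01365 = 0.001108 mol.
n(HBr) in the aliquot = 0.001108 mol.
[diluted HBr] = 0.001108 / 0.01474 = 0.07515 M.
Dilution factor = 200.0/12.90 = 15.50, so [stock] = 0.07515 x 15.50 = 1.17 M.

1.17 M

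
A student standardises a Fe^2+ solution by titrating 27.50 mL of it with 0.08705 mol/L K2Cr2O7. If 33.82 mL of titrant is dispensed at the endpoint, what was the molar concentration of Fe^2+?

n(K2Cr2O7) = 0.08705 x 0.03382 = 0.002944 mol.
From the balanced equation, 1 mol K2Cr2O7 reacts with 6 mol Fe^2+, so n(Fe^2+) = 0.002944 x 6/1 = 0.01766 mol.
[Fe^2+] = 0.01766 / 0.02750 L = 0.642 M.

0.642 M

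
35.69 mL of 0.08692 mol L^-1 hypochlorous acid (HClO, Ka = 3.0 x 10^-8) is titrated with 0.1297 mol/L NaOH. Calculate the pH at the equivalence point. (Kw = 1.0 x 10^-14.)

10.12

n(HClO) = 0.08692 x 0.03569 = 0.003102 mol; V(NaOH) at equivalence = 0.003102/0.1297 = 0.02392 L.
At equivalence all the acid is converted to ClO-; total volume = 0.03569 + 0.02392 = 0.05961 L, so [ClO-] = 0.003102/0.05961 = 0.05204 M.
Kb = Kw/Ka = 1.0e-14 / 3.0 x 10^-8 = 3.33e-7.
[OH^-] = sqrt(Kb x [ClO-]) = sqrt(3.33e-7 x 0.05204) = 0.000132 M.
pOH = 3.88, so pH = 14.00 - 3.88 = 10.12.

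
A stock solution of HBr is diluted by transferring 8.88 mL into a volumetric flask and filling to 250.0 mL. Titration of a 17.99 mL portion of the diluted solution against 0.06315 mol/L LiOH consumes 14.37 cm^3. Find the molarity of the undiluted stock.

n(LiOH) = 0.06315 x 0.01437 = 0.0009075 mol.
n(HBr) in the aliquot = 0.0009075 mol.
[diluted HBr] = 0.0009075 / 0.01799 = 0.05044 M.
Dilution factor = 250.0/8.880 = 28.15, so [stock] = 0.05044 x 28.15 = 1.42 M.

1.42 M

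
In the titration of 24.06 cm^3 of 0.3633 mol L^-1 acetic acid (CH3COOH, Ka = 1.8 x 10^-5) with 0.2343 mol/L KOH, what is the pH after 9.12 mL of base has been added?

Initial n(CH3COOH) = 0.3633 x 0.02406 = 0.008741 mol.
n(KOH) added = 0.2343 x 0.009120 = 0.002137 mol, converting that many moles of CH3COOH to CH3COO-.
Remaining n(CH3COOH) = 0.006604 mol; n(CH3COO-) = 0.002137 mol.
By Henderson-Hasselbalch, pH = pKa + log([A^-]/[HA]) = 4.74 + log(0.002137/0.006604) = 4.74 + (-0.49) = 4.25.

4.25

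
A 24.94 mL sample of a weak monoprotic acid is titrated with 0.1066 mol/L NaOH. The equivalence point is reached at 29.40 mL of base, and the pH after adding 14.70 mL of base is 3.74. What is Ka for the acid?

14.70 mL is half of the equivalence volume, so this is the half-equivalence point where [HA] = [A^-].
At half-equivalence pH = pKa, so pKa = 3.74.
Ka = 10^(-3.74) = 1.8 x 10^-4.

1.8 x 10^-4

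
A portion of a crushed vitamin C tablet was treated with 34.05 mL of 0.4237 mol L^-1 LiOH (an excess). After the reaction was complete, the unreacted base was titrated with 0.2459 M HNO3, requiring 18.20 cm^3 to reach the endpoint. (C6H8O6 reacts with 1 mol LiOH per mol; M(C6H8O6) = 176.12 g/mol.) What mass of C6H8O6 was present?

1.75 g

Total n(LiOH) added = 0.4237 x 0.03405 = 0.01443 mol.
n(HNO3) used = 0.2459 x 0.01820 = 0.004475 mol, which equals the excess n(LiOH).
So n(LiOH) consumed by the sample = 0.01443 - 0.004475 = 0.009952 mol.
n(C6H8O6) = 0.009952 / 1 = 0.009952 mol.
mass = 0.009952 mol x 176.12 g/mol = 1.75 g.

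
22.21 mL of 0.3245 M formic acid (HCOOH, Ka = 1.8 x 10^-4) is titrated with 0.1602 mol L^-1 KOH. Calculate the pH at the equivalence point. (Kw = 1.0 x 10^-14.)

n(HCOOH) = 0.3245 x 0.02221 = 0.007207 mol; V(KOH) at equivalence = 0.007207/0.1602 = 0.04499 L.
At equivalence all the acid is converted to HCOO-; total volume = 0.02221 + 0.04499 = 0.06720 L, so [HCOO-] = 0.007207/0.06720 = 0.1073 M.
Kb = Kw/Ka = 1.0e-14 / 1.8 x 10^-4 = 5.56e-11.
[OH^-] = sqrt(Kb x [HCOO-]) = sqrt(5.56e-11 x 0.1073) = 2.44e-6 M.
pOH = 5.61, so pH = 14.00 - 5.61 = 8.39.

8.39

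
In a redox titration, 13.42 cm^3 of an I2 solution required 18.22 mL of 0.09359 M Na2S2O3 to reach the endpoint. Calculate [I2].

0.0635 M

n(Na2S2O3) = 0.09359 x 0.01822 = 0.001705 mol.
From the balanced equation, 2 mol Na2S2O3 reacts with 1 mol I2, so n(I2) = 0.001705 x 1/2 = 0.0008526 mol.
[I2] = 0.0008526 / 0.01342 L = 0.0635 M.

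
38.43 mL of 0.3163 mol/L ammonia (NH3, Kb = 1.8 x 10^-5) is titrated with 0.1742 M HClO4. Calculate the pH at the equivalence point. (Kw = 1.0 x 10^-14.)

n(NH3) = 0.3163 x 0.03843 = 0.01216 mol; V(HClO4) at equivalence = 0.01216/0.1742 = 0.06978 L.
At equivalence the base is fully converted to NH4+; total volume = 0.1082 L, so [NH4+] = 0.01216/0.1082 = 0.1123 M.
Ka(NH4+) = Kw/Kb = 1.0e-14 / 1.8 x 10^-5 = 5.56e-10.
[H^+] = sqrt(Ka x [NH4+]) = sqrt(5.56e-10 x 0.1123) = 7.90e-6 M.
pH = -log(7.90e-6) = 5.10.

5.10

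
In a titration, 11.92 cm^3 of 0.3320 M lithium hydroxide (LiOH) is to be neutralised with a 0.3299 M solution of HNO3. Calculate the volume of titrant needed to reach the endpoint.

12.0 mL

n(LiOH) = 0.3320 mol/L x 0.01192 L = 0.003957 mol.
At equivalence n(HNO3) = n(LiOH) = 0.003957 mol.
V(HNO3) = 0.003957 / 0.3299 = 0.01200 L = 12.0 mL.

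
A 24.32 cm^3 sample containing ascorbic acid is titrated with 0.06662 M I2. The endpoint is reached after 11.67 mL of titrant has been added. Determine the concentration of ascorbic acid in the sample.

0.0320 M

n(I2) = 0.06662 x 0.01167 = 0.0007775 mol.
From the balanced equation, 1 mol I2 reacts with 1 mol ascorbic acid, so n(ascorbic acid) = 0.0007775 x 1/1 = 0.0007775 mol.
[ascorbic acid] = 0.0007775 / 0.02432 L = 0.0320 M.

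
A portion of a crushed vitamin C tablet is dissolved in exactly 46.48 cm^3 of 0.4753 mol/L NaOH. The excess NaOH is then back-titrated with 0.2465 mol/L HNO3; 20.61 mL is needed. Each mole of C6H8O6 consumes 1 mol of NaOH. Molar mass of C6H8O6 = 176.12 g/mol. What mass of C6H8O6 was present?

3.00 g

Total n(NaOH) added = 0.4753 x 0.04648 = 0.02209 mol.
n(HNO3) used = 0.2465 x 0.02061 = 0.005080 mol, which equals the excess n(NaOH).
So n(NaOH) consumed by the sample = 0.02209 - 0.005080 = 0.01701 mol.
n(C6H8O6) = 0.01701 / 1 = 0.01701 mol.
mass = 0.01701 mol x 176.12 g/mol = 3.00 g.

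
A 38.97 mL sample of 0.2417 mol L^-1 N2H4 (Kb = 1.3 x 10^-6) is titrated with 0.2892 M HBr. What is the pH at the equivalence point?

4.50

n(N2H4) = 0.2417 x 0.03897 = 0.009419 mol; V(HBr) at equivalence = 0.009419/0.2892 = 0.03257 L.
At equivalence the base is fully converted to N2H5+; total volume = 0.07154 L, so [N2H5+] = 0.009419/0.07154 = 0.1317 M.
Ka(N2H5+) = Kw/Kb = 1.0e-14 / 1.3 x 10^-6 = 7.69e-9.
[H^+] = sqrt(Ka x [N2H5+]) = sqrt(7.69e-9 x 0.1317) = 3.18e-5 M.
pH = -log(3.18e-5) = 4.50.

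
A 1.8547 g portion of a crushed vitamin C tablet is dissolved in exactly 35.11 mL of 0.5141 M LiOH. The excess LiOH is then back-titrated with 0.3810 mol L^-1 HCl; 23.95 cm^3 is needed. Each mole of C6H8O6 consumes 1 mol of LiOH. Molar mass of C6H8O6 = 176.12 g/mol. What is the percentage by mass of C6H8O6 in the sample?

Total n(LiOH) added = 0.5141 x 0.03511 = 0.01805 mol.
n(HCl) used = 0.3810 x 0.02395 = 0.009125 mol, which equals the excess n(LiOH).
So n(LiOH) consumed by the sample = 0.01805 - 0.009125 = 0.008925 mol.
n(C6H8O6) = 0.008925 / 1 = 0.008925 mol.
mass C6H8O6 = 0.008925 x 176.12 = 1.572 g, so %C6H8O6 = 1.572/1.8547 x 100 = 84.8%.

84.8%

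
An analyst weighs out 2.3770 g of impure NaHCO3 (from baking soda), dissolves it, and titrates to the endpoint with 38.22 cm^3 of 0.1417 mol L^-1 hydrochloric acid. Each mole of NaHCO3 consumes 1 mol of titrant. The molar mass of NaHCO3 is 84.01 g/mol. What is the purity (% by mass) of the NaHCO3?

19.1%

n(HCl) = 0.1417 x 0.03822 = 0.005416 mol.
n(NaHCO3) = 0.005416 / 1 = 0.005416 mol.
mass of NaHCO3 = 0.005416 x 84.01 = 0.4550 g.
% purity = 0.4550 / 2.3770 x 100 = 19.1%.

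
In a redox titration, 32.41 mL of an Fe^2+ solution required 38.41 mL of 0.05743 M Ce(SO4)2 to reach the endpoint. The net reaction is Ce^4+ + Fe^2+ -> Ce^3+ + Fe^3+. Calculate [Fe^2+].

n(Ce(SO4)2) = 0.05743 x 0.03841 = 0.002206 mol.
From the balanced equation, 1 mol Ce(SO4)2 reacts with 1 mol Fe^2+, so n(Fe^2+) = 0.002206 x 1/1 = 0.002206 mol.
[Fe^2+] = 0.002206 / 0.03241 L = 0.0681 M.

0.0681 M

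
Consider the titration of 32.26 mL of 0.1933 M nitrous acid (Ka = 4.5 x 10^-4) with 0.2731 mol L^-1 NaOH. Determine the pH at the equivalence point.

n(HNO2) = 0.1933 x 0.03226 = 0.006236 mol; V(NaOH) at equivalence = 0.006236/0.2731 = 0.02283 L.
At equivalence all the acid is converted to NO2-; total volume = 0.03226 + 0.02283 = 0.05509 L, so [NO2-] = 0.006236/0.05509 = 0.1132 M.
Kb = Kw/Ka = 1.0e-14 / 4.5 x 10^-4 = 2.22e-11.
[OH^-] = sqrt(Kb x [NO2-]) = sqrt(2.22e-11 x 0.1132) = 1.59e-6 M.
pOH = 5.80, so pH = 14.00 - 5.80 = 8.20.

8.20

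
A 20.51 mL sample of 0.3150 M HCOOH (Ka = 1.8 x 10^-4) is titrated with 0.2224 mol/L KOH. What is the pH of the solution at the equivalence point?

n(HCOOH) = 0.3150 x 0.02051 = 0.006461 mol; V(KOH) at equivalence = 0.006461/0.2224 = 0.02905 L.
At equivalence all the acid is converted to HCOO-; total volume = 0.02051 + 0.02905 = 0.04956 L, so [HCOO-] = 0.006461/0.04956 = 0.1304 M.
Kb = Kw/Ka = 1.0e-14 / 1.8 x 10^-4 = 5.56e-11.
[OH^-] = sqrt(Kb x [HCOO-]) = sqrt(5.56e-11 x 0.1304) = 2.69e-6 M.
pOH = 5.57, so pH = 14.00 - 5.57 = 8.43.

8.43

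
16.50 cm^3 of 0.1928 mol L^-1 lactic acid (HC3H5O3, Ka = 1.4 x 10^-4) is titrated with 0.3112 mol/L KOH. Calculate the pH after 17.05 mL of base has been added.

n(acid) = 0.1928 x 0.01650 = 0.003181 mol; n(KOH) added = 0.3112 x 0.01705 = 0.005306 mol.
Base is in excess by 0.005306 - 0.003181 = 0.002125 mol in a total volume of 0.03355 L.
[OH^-] = 0.002125/0.03355 = 0.06333 M, so pOH = 1.20 and pH = 14.00 - 1.20 = 12.80.

12.80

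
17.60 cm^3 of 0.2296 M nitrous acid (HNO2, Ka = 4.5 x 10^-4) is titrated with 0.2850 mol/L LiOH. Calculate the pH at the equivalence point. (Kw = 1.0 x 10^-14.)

8.23

n(HNO2) = 0.2296 x 0.01760 = 0.004041 mol; V(LiOH) at equivalence = 0.004041/0.2850 = 0.01418 L.
At equivalence all the acid is converted to NO2-; total volume = 0.01760 + 0.01418 = 0.03178 L, so [NO2-] = 0.004041/0.03178 = 0.1272 M.
Kb = Kw/Ka = 1.0e-14 / 4.5 x 10^-4 = 2.22e-11.
[OH^-] = sqrt(Kb x [NO2-]) = sqrt(2.22e-11 x 0.1272) = 1.68e-6 M.
pOH = 5.77, so pH = 14.00 - 5.77 = 8.23.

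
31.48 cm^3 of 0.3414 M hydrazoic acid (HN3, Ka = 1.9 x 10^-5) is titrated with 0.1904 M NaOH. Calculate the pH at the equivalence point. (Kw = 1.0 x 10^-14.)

8.90

n(HN3) = 0.3414 x 0.03148 = 0.01075 mol; V(NaOH) at equivalence = 0.01075/0.1904 = 0.05645 L.
At equivalence all the acid is converted to N3-; total volume = 0.03148 + 0.05645 = 0.08793 L, so [N3-] = 0.01075/0.08793 = 0.1222 M.
Kb = Kw/Ka = 1.0e-14 / 1.9 x 10^-5 = 5.26e-10.
[OH^-] = sqrt(Kb x [N3-]) = sqrt(5.26e-10 x 0.1222) = 8.02e-6 M.
pOH = 5.10, so pH = 14.00 - 5.10 = 8.90.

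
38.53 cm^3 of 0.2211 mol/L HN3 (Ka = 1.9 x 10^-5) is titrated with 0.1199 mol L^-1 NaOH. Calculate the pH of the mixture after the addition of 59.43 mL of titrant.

Initial n(HN3) = 0.2211 x 0.03853 = 0.008519 mol.
n(NaOH) added = 0.1199 x 0.05943 = 0.007126 mol, converting that many moles of HN3 to N3-.
Remaining n(HN3) = 0.001393 mol; n(N3-) = 0.007126 mol.
By Henderson-Hasselbalch, pH = pKa + log([A^-]/[HA]) = 4.72 + log(0.007126/0.001393) = 4.72 + (+0.71) = 5.43.

5.43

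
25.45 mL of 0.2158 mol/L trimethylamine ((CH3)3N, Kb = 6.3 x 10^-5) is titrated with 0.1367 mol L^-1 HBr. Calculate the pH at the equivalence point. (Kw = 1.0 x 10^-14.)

n((CH3)3N) = 0.2158 x 0.02545 = 0.005492 mol; V(HBr) at equivalence = 0.005492/0.1367 = 0.04018 L.
At equivalence the base is fully converted to (CH3)3NH+; total volume = 0.06563 L, so [(CH3)3NH+] = 0.005492/0.06563 = 0.08369 M.
Ka((CH3)3NH+) = Kw/Kb = 1.0e-14 / 6.3 x 10^-5 = 1.59e-10.
[H^+] = sqrt(Ka x [(CH3)3NH+]) = sqrt(1.59e-10 x 0.08369) = 3.64e-6 M.
pH = -log(3.64e-6) = 5.44.

5.44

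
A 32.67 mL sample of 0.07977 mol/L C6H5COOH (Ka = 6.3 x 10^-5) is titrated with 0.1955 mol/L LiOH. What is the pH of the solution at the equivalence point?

8.48

n(C6H5COOH) = 0.07977 x 0.03267 = 0.002606 mol; V(LiOH) at equivalence = 0.002606/0.1955 = 0.01333 L.
At equivalence all the acid is converted to C6H5COO-; total volume = 0.03267 + 0.01333 = 0.04600 L, so [C6H5COO-] = 0.002606/0.04600 = 0.05665 M.
Kb = Kw/Ka = 1.0e-14 / 6.3 x 10^-5 = 1.59e-10.
[OH^-] = sqrt(Kb x [C6H5COO-]) = sqrt(1.59e-10 x 0.05665) = 3.00e-6 M.
pOH = 5.52, so pH = 14.00 - 5.52 = 8.48.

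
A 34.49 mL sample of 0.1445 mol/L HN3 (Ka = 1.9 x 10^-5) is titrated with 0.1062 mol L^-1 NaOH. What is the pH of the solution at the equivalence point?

n(HN3) = 0.1445 x 0.03449 = 0.004984 mol; V(NaOH) at equivalence = 0.004984/0.1062 = 0.04693 L.
At equivalence all the acid is converted to N3-; total volume = 0.03449 + 0.04693 = 0.08142 L, so [N3-] = 0.004984/0.08142 = 0.06121 M.
Kb = Kw/Ka = 1.0e-14 / 1.9 x 10^-5 = 5.26e-10.
[OH^-] = sqrt(Kb x [N3-]) = sqrt(5.26e-10 x 0.06121) = 5.68e-6 M.
pOH = 5.25, so pH = 14.00 - 5.25 = 8.75.

8.75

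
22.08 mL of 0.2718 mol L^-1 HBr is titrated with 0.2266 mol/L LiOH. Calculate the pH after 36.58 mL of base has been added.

n(acid) = 0.2718 x 0.02208 = 0.006001 mol; n(LiOH) added = 0.2266 x 0.03658 = 0.008289 mol.
Base is in excess by 0.008289 - 0.006001 = 0.002288 mol in a total volume of 0.05866 L.
[OH^-] = 0.002288/0.05866 = 0.03900 M, so pOH = 1.41 and pH = 14.00 - 1.41 = 12.59.

12.59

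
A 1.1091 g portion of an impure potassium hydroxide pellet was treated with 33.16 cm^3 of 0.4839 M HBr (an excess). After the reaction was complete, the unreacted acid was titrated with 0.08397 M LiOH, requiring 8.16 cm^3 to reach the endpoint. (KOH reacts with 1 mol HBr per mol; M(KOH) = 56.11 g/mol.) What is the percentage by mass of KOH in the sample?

Total n(HBr) added = 0.4839 x 0.03316 = 0.01605 mol.
n(LiOH) used = 0.08397 x 0.008160 = 0.0006852 mol, which equals the excess n(HBr).
So n(HBr) consumed by the sample = 0.01605 - 0.0006852 = 0.01536 mol.
n(KOH) = 0.01536 / 1 = 0.01536 mol.
mass KOH = 0.01536 x 56.11 = 0.8619 g, so %KOH = 0.8619/1.1091 x 100 = 77.7%.

77.7%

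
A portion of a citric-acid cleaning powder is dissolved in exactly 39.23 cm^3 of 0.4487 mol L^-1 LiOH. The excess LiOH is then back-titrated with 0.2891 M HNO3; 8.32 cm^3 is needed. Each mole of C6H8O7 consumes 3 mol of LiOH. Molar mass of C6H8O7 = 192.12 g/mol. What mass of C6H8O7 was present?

Total n(LiOH) added = 0.4487 x 0.03923 = 0.01760 mol.
n(HNO3) used = 0.2891 x 0.008320 = 0.002405 mol, which equals the excess n(LiOH).
So n(LiOH) consumed by the sample = 0.01760 - 0.002405 = 0.01520 mol.
n(C6H8O7) = 0.01520 / 3 = 0.005066 mol.
mass = 0.005066 mol x 192.12 g/mol = 0.973 g.

0.973 g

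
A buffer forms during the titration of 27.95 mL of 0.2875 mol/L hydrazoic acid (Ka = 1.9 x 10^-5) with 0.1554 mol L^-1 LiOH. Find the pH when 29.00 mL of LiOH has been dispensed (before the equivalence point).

4.83

Initial n(HN3) = 0.2875 x 0.02795 = 0.008036 mol.
n(LiOH) added = 0.1554 x 0.02900 = 0.004507 mol, converting that many moles of HN3 to N3-.
Remaining n(HN3) = 0.003529 mol; n(N3-) = 0.004507 mol.
By Henderson-Hasselbalch, pH = pKa + log([A^-]/[HA]) = 4.72 + log(0.004507/0.003529) = 4.72 + (+0.11) = 4.83.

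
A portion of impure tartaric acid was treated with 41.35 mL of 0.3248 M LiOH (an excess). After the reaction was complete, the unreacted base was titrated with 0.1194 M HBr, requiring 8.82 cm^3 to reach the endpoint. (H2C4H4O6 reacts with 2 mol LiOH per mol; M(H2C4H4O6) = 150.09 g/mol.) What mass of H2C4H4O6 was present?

Total n(LiOH) added = 0.3248 x 0.04135 = 0.01343 mol.
n(HBr) used = 0.1194 x 0.008820 = 0.001053 mol, which equals the excess n(LiOH).
So n(LiOH) consumed by the sample = 0.01343 - 0.001053 = 0.01238 mol.
n(H2C4H4O6) = 0.01238 / 2 = 0.006189 mol.
mass = 0.006189 mol x 150.09 g/mol = 0.929 g.

0.929 g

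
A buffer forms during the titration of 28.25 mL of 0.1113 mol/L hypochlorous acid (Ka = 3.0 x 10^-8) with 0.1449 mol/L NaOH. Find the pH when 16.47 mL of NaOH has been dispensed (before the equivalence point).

8.02

Initial n(HClO) = 0.1113 x 0.02825 = 0.003144 mol.
n(NaOH) added = 0.1449 x 0.01647 = 0.002387 mol, converting that many moles of HClO to ClO-.
Remaining n(HClO) = 0.0007577 mol; n(ClO-) = 0.002387 mol.
By Henderson-Hasselbalch, pH = pKa + log([A^-]/[HA]) = 7.52 + log(0.002387/0.0007577) = 7.52 + (+0.50) = 8.02.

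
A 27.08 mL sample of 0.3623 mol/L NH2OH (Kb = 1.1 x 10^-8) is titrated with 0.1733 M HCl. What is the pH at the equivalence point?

3.49

n(NH2OH) = 0.3623 x 0.02708 = 0.009811 mol; V(HCl) at equivalence = 0.009811/0.1733 = 0.05661 L.
At equivalence the base is fully converted to NH3OH+; total volume = 0.08369 L, so [NH3OH+] = 0.009811/0.08369 = 0.1172 M.
Ka(NH3OH+) = Kw/Kb = 1.0e-14 / 1.1 x 10^-8 = 9.09e-7.
[H^+] = sqrt(Ka x [NH3OH+]) = sqrt(9.09e-7 x 0.1172) = 0.000326 M.
pH = -log(0.000326) = 3.49.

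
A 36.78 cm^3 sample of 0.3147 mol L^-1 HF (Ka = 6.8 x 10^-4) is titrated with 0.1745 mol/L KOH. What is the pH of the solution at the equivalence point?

8.11

n(HF) = 0.3147 x 0.03678 = 0.01157 mol; V(KOH) at equivalence = 0.01157/0.1745 = 0.06633 L.
At equivalence all the acid is converted to F-; total volume = 0.03678 + 0.06633 = 0.1031 L, so [F-] = 0.01157/0.1031 = 0.1123 M.
Kb = Kw/Ka = 1.0e-14 / 6.8 x 10^-4 = 1.47e-11.
[OH^-] = sqrt(Kb x [F-]) = sqrt(1.47e-11 x 0.1123) = 1.28e-6 M.
pOH = 5.89, so pH = 14.00 - 5.89 = 8.11.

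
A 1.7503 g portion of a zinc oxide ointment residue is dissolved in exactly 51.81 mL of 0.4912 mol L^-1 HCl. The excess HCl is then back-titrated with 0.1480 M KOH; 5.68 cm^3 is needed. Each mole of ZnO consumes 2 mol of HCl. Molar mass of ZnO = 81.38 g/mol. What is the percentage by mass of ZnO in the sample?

57.2%

Total n(HCl) added = 0.4912 x 0.05181 = 0.02545 mol.
n(KOH) used = 0.1480 x 0.005680 = 0.0008406 mol, which equals the excess n(HCl).
So n(HCl) consumed by the sample = 0.02545 - 0.0008406 = 0.02461 mol.
n(ZnO) = 0.02461 / 2 = 0.01230 mol.
mass ZnO = 0.01230 x 81.38 = 1.001 g, so %ZnO = 1.001/1.7503 x 100 = 57.2%.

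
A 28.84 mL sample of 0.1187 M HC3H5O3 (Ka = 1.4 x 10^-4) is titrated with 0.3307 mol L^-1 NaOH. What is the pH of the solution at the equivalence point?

n(HC3H5O3) = 0.1187 x 0.02884 = 0.003423 mol; V(NaOH) at equivalence = 0.003423/0.3307 = 0.01035 L.
At equivalence all the acid is converted to C3H5O3-; total volume = 0.02884 + 0.01035 = 0.03919 L, so [C3H5O3-] = 0.003423/0.03919 = 0.08735 M.
Kb = Kw/Ka = 1.0e-14 / 1.4 x 10^-4 = 7.14e-11.
[OH^-] = sqrt(Kb x [C3H5O3-]) = sqrt(7.14e-11 x 0.08735) = 2.50e-6 M.
pOH = 5.60, so pH = 14.00 - 5.60 = 8.40.

8.40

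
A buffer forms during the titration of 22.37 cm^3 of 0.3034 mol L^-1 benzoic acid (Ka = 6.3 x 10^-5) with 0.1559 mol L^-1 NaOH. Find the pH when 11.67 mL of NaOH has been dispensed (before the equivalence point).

3.76

Initial n(C6H5COOH) = 0.3034 x 0.02237 = 0.006787 mol.
n(NaOH) added = 0.1559 x 0.01167 = 0.001819 mol, converting that many moles of C6H5COOH to C6H5COO-.
Remaining n(C6H5COOH) = 0.004968 mol; n(C6H5COO-) = 0.001819 mol.
By Henderson-Hasselbalch, pH = pKa + log([A^-]/[HA]) = 4.20 + log(0.001819/0.004968) = 4.20 + (-0.44) = 3.76.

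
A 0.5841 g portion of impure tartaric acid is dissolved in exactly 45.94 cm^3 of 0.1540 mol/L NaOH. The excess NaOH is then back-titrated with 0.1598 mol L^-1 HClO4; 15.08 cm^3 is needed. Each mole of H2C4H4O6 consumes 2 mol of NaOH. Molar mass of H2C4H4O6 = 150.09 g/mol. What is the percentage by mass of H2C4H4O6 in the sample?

59.9%

Total n(NaOH) added = 0.1540 x 0.04594 = 0.007075 mol.
n(HClO4) used = 0.1598 x 0.01508 = 0.002410 mol, which equals the excess n(NaOH).
So n(NaOH) consumed by the sample = 0.007075 - 0.002410 = 0.004665 mol.
n(H2C4H4O6) = 0.004665 / 2 = 0.002332 mol.
mass H2C4H4O6 = 0.002332 x 150.09 = 0.3501 g, so %H2C4H4O6 = 0.3501/0.5841 x 100 = 59.9%.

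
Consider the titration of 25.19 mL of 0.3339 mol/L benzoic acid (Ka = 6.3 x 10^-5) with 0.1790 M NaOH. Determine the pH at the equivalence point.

8.63

n(C6H5COOH) = 0.3339 x 0.02519 = 0.008411 mol; V(NaOH) at equivalence = 0.008411/0.1790 = 0.04699 L.
At equivalence all the acid is converted to C6H5COO-; total volume = 0.02519 + 0.04699 = 0.07218 L, so [C6H5COO-] = 0.008411/0.07218 = 0.1165 M.
Kb = Kw/Ka = 1.0e-14 / 6.3 x 10^-5 = 1.59e-10.
[OH^-] = sqrt(Kb x [C6H5COO-]) = sqrt(1.59e-10 x 0.1165) = 4.30e-6 M.
pOH = 5.37, so pH = 14.00 - 5.37 = 8.63.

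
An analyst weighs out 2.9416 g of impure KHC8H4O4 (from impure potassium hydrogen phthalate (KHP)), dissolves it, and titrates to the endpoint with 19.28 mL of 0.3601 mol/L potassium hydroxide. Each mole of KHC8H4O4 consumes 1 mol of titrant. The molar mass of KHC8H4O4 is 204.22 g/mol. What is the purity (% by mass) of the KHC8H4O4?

48.2%

n(KOH) = 0.3601 x 0.01928 = 0.006943 mol.
n(KHC8H4O4) = 0.006943 / 1 = 0.006943 mol.
mass of KHC8H4O4 = 0.006943 x 204.22 = 1.418 g.
% purity = 1.418 / 2.9416 x 100 = 48.2%.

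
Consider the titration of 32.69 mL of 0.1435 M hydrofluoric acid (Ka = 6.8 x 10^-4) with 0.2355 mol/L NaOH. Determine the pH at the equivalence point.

n(HF) = 0.1435 x 0.03269 = 0.004691 mol; V(NaOH) at equivalence = 0.004691/0.2355 = 0.01992 L.
At equivalence all the acid is converted to F-; total volume = 0.03269 + 0.01992 = 0.05261 L, so [F-] = 0.004691/0.05261 = 0.08917 M.
Kb = Kw/Ka = 1.0e-14 / 6.8 x 10^-4 = 1.47e-11.
[OH^-] = sqrt(Kb x [F-]) = sqrt(1.47e-11 x 0.08917) = 1.15e-6 M.
pOH = 5.94, so pH = 14.00 - 5.94 = 8.06.

8.06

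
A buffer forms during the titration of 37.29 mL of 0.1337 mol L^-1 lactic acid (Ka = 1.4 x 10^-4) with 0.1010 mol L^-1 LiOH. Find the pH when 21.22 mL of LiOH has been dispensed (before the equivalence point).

3.73

Initial n(HC3H5O3) = 0.1337 x 0.03729 = 0.004986 mol.
n(LiOH) added = 0.1010 x 0.02122 = 0.002143 mol, converting that many moles of HC3H5O3 to C3H5O3-.
Remaining n(HC3H5O3) = 0.002842 mol; n(C3H5O3-) = 0.002143 mol.
By Henderson-Hasselbalch, pH = pKa + log([A^-]/[HA]) = 3.85 + log(0.002143/0.002842) = 3.85 + (-0.12) = 3.73.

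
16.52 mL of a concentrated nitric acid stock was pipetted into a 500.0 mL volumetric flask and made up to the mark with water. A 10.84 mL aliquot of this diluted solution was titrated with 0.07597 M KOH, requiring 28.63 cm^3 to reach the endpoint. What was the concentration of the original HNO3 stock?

n(KOH) = 0.07597 x 0.02863 = 0.002175 mol.
n(HNO3) in the aliquot = 0.002175 mol.
[diluted HNO3] = 0.002175 / 0.01084 = 0.2006 M.
Dilution factor = 500.0/16.52 = 30.27, so [stock] = 0.2006 x 30.27 = 6.07 M.

6.07 M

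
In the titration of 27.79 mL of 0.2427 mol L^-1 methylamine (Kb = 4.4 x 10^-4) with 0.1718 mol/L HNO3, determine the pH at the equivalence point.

n(CH3NH2) = 0.2427 x 0.02779 = 0.006745 mol; V(HNO3) at equivalence = 0.006745/0.1718 = 0.03926 L.
At equivalence the base is fully converted to CH3NH3+; total volume = 0.06705 L, so [CH3NH3+] = 0.006745/0.06705 = 0.1006 M.
Ka(CH3NH3+) = Kw/Kb = 1.0e-14 / 4.4 x 10^-4 = 2.27e-11.
[H^+] = sqrt(Ka x [CH3NH3+]) = sqrt(2.27e-11 x 0.1006) = 1.51e-6 M.
pH = -log(1.51e-6) = 5.82.

5.82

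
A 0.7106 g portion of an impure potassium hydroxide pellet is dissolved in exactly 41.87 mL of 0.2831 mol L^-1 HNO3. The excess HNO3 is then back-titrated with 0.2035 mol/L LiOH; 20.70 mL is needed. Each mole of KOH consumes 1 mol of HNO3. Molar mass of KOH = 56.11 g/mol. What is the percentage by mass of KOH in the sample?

60.3%

Total n(HNO3) added = 0.2831 x 0.04187 = 0.01185 mol.
n(LiOH) used = 0.2035 x 0.02070 = 0.004212 mol, which equals the excess n(HNO3).
So n(HNO3) consumed by the sample = 0.01185 - 0.004212 = 0.007641 mol.
n(KOH) = 0.007641 / 1 = 0.007641 mol.
mass KOH = 0.007641 x 56.11 = 0.4287 g, so %KOH = 0.4287/0.7106 x 100 = 60.3%.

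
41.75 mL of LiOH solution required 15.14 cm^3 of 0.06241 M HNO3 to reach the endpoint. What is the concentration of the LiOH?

0.0226 M

n(HNO3) delivered = 0.06241 x 0.01514 = 0.0009449 mol.
For a 1:1 reaction, n(LiOH) = 0.0009449 mol.
[LiOH] = 0.0009449 mol / 0.04175 L = 0.0226 M.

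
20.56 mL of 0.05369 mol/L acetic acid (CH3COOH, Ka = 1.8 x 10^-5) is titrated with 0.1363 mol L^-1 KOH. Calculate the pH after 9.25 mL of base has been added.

11.72

n(acid) = 0.05369 x 0.02056 = 0.001104 mol; n(KOH) added = 0.1363 x 0.009250 = 0.001261 mol.
Base is in excess by 0.001261 - 0.001104 = 0.0001569 mol in a total volume of 0.02981 L.
[OH^-] = 0.0001569/0.02981 = 0.005264 M, so pOH = 2.28 and pH = 14.00 - 2.28 = 11.72.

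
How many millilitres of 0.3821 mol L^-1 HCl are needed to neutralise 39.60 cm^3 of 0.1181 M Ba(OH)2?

24.5 mL

n(Ba(OH)2) = 0.1181 mol/L x 0.03960 L = 0.004677 mol.
The neutralisation is 1 Ba(OH)2 : 2 HCl, so n(HCl) = 0.004677 x 2/1 = 0.009354 mol.
V(HCl) = 0.009354 / 0.3821 = 0.02448 L = 24.5 mL.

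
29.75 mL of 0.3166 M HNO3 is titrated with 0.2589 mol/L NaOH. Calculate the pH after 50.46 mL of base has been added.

n(acid) = 0.3166 x 0.02975 = 0.009419 mol; n(NaOH) added = 0.2589 x 0.05046 = 0.01306 mol.
Base is in excess by 0.01306 - 0.009419 = 0.003645 mol in a total volume of 0.08021 L.
[OH^-] = 0.003645/0.08021 = 0.04545 M, so pOH = 1.34 and pH = 14.00 - 1.34 = 12.66.

12.66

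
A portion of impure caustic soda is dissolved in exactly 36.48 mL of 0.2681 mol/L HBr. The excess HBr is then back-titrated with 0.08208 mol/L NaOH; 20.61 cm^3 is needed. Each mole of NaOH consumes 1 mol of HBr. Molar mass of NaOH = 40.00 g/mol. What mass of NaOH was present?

0.324 g

Total n(HBr) added = 0.2681 x 0.03648 = 0.009780 mol.
n(NaOH) used = 0.08208 x 0.02061 = 0.001692 mol, which equals the excess n(HBr).
So n(HBr) consumed by the sample = 0.009780 - 0.001692 = 0.008089 mol.
n(NaOH) = 0.008089 / 1 = 0.008089 mol.
mass = 0.008089 mol x 40.00 g/mol = 0.324 g.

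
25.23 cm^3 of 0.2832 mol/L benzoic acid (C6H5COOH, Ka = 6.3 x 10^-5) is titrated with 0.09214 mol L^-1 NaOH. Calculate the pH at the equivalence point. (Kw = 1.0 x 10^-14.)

8.52

n(C6H5COOH) = 0.2832 x 0.02523 = 0.007145 mol; V(NaOH) at equivalence = 0.007145/0.09214 = 0.07755 L.
At equivalence all the acid is converted to C6H5COO-; total volume = 0.02523 + 0.07755 = 0.1028 L, so [C6H5COO-] = 0.007145/0.1028 = 0.06952 M.
Kb = Kw/Ka = 1.0e-14 / 6.3 x 10^-5 = 1.59e-10.
[OH^-] = sqrt(Kb x [C6H5COO-]) = sqrt(1.59e-10 x 0.06952) = 3.32e-6 M.
pOH = 5.48, so pH = 14.00 - 5.48 = 8.52.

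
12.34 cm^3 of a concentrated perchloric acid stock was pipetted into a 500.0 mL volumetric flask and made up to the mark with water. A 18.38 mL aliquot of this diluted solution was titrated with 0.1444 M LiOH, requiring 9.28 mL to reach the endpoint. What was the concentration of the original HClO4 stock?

2.95 M

n(LiOH) = 0.1444 x 0.009280 = 0.001340 mol.
n(HClO4) in the aliquot = 0.001340 mol.
[diluted HClO4] = 0.001340 / 0.01838 = 0.07291 M.
Dilution factor = 500.0/12.34 = 40.52, so [stock] = 0.07291 x 40.52 = 2.95 M.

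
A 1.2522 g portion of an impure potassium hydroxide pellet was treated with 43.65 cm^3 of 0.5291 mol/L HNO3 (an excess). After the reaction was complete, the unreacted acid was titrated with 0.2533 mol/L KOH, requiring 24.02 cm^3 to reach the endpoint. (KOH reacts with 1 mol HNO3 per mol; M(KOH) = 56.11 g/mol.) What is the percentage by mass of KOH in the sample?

Total n(HNO3) added = 0.5291 x 0.04365 = 0.02310 mol.
n(KOH) used = 0.2533 x 0.02402 = 0.006084 mol, which equals the excess n(HNO3).
So n(HNO3) consumed by the sample = 0.02310 - 0.006084 = 0.01701 mol.
n(KOH) = 0.01701 / 1 = 0.01701 mol.
mass KOH = 0.01701 x 56.11 = 0.9545 g, so %KOH = 0.9545/1.2522 x 100 = 76.2%.

76.2%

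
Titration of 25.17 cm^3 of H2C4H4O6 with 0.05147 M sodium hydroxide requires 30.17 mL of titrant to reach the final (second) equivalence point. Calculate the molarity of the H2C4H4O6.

0.0308 M

n(NaOH) = 0.05147 x 0.03017 = 0.001553 mol.
At the final (second) equivalence point, 2 mol OH^- react per mol H2C4H4O6, so n(H2C4H4O6) = 0.001553 / 2 = 0.0007764 mol.
[H2C4H4O6] = 0.0007764 / 0.02517 L = 0.0308 M.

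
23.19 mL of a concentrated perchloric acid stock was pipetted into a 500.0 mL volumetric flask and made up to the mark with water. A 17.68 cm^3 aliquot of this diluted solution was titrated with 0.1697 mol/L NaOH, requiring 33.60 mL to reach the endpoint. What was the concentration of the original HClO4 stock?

n(NaOH) = 0.1697 x 0.03360 = 0.005702 mol.
n(HClO4) in the aliquot = 0.005702 mol.
[diluted HClO4] = 0.005702 / 0.01768 = 0.3225 M.
Dilution factor = 500.0/23.19 = 21.56, so [stock] = 0.3225 x 21.56 = 6.95 M.

6.95 M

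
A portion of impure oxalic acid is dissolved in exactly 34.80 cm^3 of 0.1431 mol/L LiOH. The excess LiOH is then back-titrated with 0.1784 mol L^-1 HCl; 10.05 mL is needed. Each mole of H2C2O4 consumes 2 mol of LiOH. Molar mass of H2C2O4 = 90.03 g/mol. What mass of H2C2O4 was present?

0.143 g

Total n(LiOH) added = 0.1431 x 0.03480 = 0.004980 mol.
n(HCl) used = 0.1784 x 0.01005 = 0.001793 mol, which equals the excess n(LiOH).
So n(LiOH) consumed by the sample = 0.004980 - 0.001793 = 0.003187 mol.
n(H2C2O4) = 0.003187 / 2 = 0.001593 mol.
mass = 0.001593 mol x 90.03 g/mol = 0.143 g.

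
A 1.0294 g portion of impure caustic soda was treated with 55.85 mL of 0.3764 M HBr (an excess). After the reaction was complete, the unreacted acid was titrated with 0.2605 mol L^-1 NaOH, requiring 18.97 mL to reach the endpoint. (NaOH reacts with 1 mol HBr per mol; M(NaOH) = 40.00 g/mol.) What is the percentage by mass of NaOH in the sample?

62.5%

Total n(HBr) added = 0.3764 x 0.05585 = 0.02102 mol.
n(NaOH) used = 0.2605 x 0.01897 = 0.004942 mol, which equals the excess n(HBr).
So n(HBr) consumed by the sample = 0.02102 - 0.004942 = 0.01608 mol.
n(NaOH) = 0.01608 / 1 = 0.01608 mol.
mass NaOH = 0.01608 x 40.00 = 0.6432 g, so %NaOH = 0.6432/1.0294 x 100 = 62.5%.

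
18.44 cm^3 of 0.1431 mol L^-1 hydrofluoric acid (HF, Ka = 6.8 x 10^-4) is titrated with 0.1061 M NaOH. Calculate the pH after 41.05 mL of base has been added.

n(acid) = 0.1431 x 0.01844 = 0.002639 mol; n(NaOH) added = 0.1061 x 0.04105 = 0.004355 mol.
Base is in excess by 0.004355 - 0.002639 = 0.001717 mol in a total volume of 0.05949 L.
[OH^-] = 0.001717/0.05949 = 0.02886 M, so pOH = 1.54 and pH = 14.00 - 1.54 = 12.46.

12.46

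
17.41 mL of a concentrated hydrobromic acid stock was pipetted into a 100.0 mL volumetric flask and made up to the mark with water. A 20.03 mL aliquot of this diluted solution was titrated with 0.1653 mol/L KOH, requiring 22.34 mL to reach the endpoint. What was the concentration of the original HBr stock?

1.06 M

n(KOH) = 0.1653 x 0.02234 = 0.003693 mol.
n(HBr) in the aliquot = 0.003693 mol.
[diluted HBr] = 0.003693 / 0.02003 = 0.1844 M.
Dilution factor = 100.0/17.41 = 5.744, so [stock] = 0.1844 x 5.744 = 1.06 M.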